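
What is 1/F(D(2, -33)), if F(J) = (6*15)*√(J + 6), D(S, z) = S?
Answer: √2/360 ≈ 0.0039284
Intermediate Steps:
F(J) = 90*√(6 + J)
1/F(D(2, -33)) = 1/(90*√(6 + 2)) = 1/(90*√8) = 1/(90*(2*√2)) = 1/(180*√2) = √2/360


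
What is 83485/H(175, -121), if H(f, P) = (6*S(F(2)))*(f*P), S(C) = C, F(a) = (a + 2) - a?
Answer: -16697/50820 ≈ -0.32855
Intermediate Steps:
F(a) = 2 (F(a) = (2 + a) - a = 2)
H(f, P) = 12*P*f (H(f, P) = (6*2)*(f*P) = 12*(P*f) = 12*P*f)
83485/H(175, -121) = 83485/((12*(-121)*175)) = 83485/(-254100) = 83485*(-1/254100) = -16697/50820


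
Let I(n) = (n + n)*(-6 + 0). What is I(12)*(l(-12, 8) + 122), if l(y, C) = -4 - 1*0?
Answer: -16992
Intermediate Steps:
l(y, C) = -4 (l(y, C) = -4 + 0 = -4)
I(n) = -12*n (I(n) = (2*n)*(-6) = -12*n)
I(12)*(l(-12, 8) + 122) = (-12*12)*(-4 + 122) = -144*118 = -16992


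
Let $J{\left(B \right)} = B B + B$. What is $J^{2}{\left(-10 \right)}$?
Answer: $8100$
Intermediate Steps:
$J{\left(B \right)} = B + B^{2}$ ($J{\left(B \right)} = B^{2} + B = B + B^{2}$)
$J^{2}{\left(-10 \right)} = \left(- 10 \left(1 - 10\right)\right)^{2} = \left(\left(-10\right) \left(-9\right)\right)^{2} = 90^{2} = 8100$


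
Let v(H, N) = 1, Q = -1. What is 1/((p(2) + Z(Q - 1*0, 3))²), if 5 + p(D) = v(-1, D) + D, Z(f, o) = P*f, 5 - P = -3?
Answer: 1/100 ≈ 0.010000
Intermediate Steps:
P = 8 (P = 5 - 1*(-3) = 5 + 3 = 8)
Z(f, o) = 8*f
p(D) = -4 + D (p(D) = -5 + (1 + D) = -4 + D)
1/((p(2) + Z(Q - 1*0, 3))²) = 1/(((-4 + 2) + 8*(-1 - 1*0))²) = 1/((-2 + 8*(-1 + 0))²) = 1/((-2 + 8*(-1))²) = 1/((-2 - 8)²) = 1/((-10)²) = 1/100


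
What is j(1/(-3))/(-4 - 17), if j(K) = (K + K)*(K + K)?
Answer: -4/189 ≈ -0.021164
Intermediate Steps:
j(K) = 4*K**2 (j(K) = (2*K)*(2*K) = 4*K**2)
j(1/(-3))/(-4 - 17) = (4*(1/(-3))**2)/(-4 - 17) = (4*(-1/3)**2)/(-21) = (4*(1/9))*(-1/21) = (4/9)*(-1/21) = -4/189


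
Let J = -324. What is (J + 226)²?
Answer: 9604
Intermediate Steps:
(J + 226)² = (-324 + 226)² = (-98)² = 9604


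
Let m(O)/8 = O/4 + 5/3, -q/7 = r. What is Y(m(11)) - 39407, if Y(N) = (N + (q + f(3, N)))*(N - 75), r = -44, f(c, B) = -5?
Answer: -475448/9 ≈ -52828.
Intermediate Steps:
q = 308 (q = -7*(-44) = 308)
m(O) = 40/3 + 2*O (m(O) = 8*(O/4 + 5/3) = 8*(5/3 + O/4) = 40/3 + 2*O)
Y(N) = (-75 + N)*(303 + N) (Y(N) = (N + (308 - 5))*(N - 75) = (N + 303)*(-75 + N) = (303 + N)*(-75 + N) = (-75 + N)*(303 + N))
Y(m(11)) - 39407 = (-22725 + (40/3 + 2*11)² + 228*(40/3 + 2*11)) - 39407 = (-22725 + (40/3 + 22)² + 228*(40/3 + 22)) - 39407 = (-22725 + (106/3)² + 228*(106/3)) - 39407 = (-22725 + 11236/9 + 8056) - 39407 = -120785/9 - 39407 = -475448/9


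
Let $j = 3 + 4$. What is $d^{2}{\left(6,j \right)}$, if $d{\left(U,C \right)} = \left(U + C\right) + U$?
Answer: $361$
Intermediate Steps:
$j = 7$
$d{\left(U,C \right)} = C + 2 U$ ($d{\left(U,C \right)} = \left(C + U\right) + U = C + 2 U$)
$d^{2}{\left(6,j \right)} = \left(7 + 2 \cdot 6\right)^{2} = \left(7 + 12\right)^{2} = 19^{2} = 361$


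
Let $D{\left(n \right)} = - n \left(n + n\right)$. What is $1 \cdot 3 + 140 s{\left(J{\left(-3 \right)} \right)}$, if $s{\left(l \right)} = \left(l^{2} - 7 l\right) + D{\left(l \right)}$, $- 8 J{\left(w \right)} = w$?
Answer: $- \frac{6147}{16} \approx -384.19$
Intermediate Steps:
$J{\left(w \right)} = - \frac{w}{8}$
$D{\left(n \right)} = - 2 n^{2}$ ($D{\left(n \right)} = - n 2 n = - 2 n^{2}$)
$s{\left(l \right)} = - l^{2} - 7 l$ ($s{\left(l \right)} = \left(l^{2} - 7 l\right) - 2 l^{2} = - l^{2} - 7 l$)
$1 \cdot 3 + 140 s{\left(J{\left(-3 \right)} \right)} = 1 \cdot 3 + 140 \left(- \frac{1}{8}\right) \left(-3\right) \left(-7 - \left(- \frac{1}{8}\right) \left(-3\right)\right) = 3 + 140 \frac{3 \left(-7 - \frac{3}{8}\right)}{8} = 3 + 140 \cdot \frac{3}{8} \left(- \frac{59}{8}\right) = 3 + 140 \left(- \frac{177}{64}\right) = 3 - \frac{6195}{16} = - \frac{6147}{16}$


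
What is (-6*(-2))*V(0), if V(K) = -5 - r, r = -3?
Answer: -24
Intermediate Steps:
V(K) = -2 (V(K) = -5 - 1*(-3) = -5 + 3 = -2)
(-6*(-2))*V(0) = -6*(-2)*(-2) = 12*(-2) = -24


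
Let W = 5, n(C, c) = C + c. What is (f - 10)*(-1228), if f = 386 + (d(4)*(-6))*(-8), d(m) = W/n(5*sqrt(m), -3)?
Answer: -3526816/7 ≈ -5.0383e+5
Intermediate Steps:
d(m) = 5/(-3 + 5*sqrt(m)) (d(m) = 5/(5*sqrt(m) - 3) = 5/(-3 + 5*sqrt(m)))
f = 2942/7 (f = 386 + ((5/(-3 + 5*sqrt(4)))*(-6))*(-8) = 386 + ((5/(-3 + 5*2))*(-6))*(-8) = 386 + ((5/(-3 + 10))*(-6))*(-8) = 386 + ((5/7)*(-6))*(-8) = 386 - 30/7*(-8) = 386 + 240/7 = 2942/7 ≈ 420.29)
(f - 10)*(-1228) = (2942/7 - 10)*(-1228) = (2872/7)*(-1228) = -3526816/7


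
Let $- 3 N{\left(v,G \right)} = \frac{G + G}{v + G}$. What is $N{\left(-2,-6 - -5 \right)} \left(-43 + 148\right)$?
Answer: $- \frac{70}{3} \approx -23.333$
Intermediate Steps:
$N{\left(v,G \right)} = - \frac{2 G}{3 \left(G + v\right)}$ ($N{\left(v,G \right)} = - \frac{\left(G + G\right) \frac{1}{v + G}}{3} = - \frac{2 G \frac{1}{G + v}}{3} = - \frac{2 G}{3 \left(G + v\right)}$)
$N{\left(-2,-6 - -5 \right)} \left(-43 + 148\right) = - \frac{2 \left(-6 - -5\right)}{3 \left(-6 - -5\right) + 3 \left(-2\right)} \left(-43 + 148\right) = - \frac{2 \left(-6 + 5\right)}{3 \left(-6 + 5\right) - 6} \cdot 105 = \left(-2\right) \left(-1\right) \frac{1}{3 \left(-1\right) - 6} \cdot 105 = \left(-2\right) \left(-1\right) \frac{1}{-3 - 6} \cdot 105 = \left(-2\right) \left(-1\right) \frac{1}{-9} \cdot 105 = \left(-2\right) \left(-1\right) \left(- \frac{1}{9}\right) 105 = \left(- \frac{2}{9}\right) 105 = - \frac{70}{3}$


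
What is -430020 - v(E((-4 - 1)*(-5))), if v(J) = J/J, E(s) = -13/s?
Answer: -430021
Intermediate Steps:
v(J) = 1
-430020 - v(E((-4 - 1)*(-5))) = -430020 - 1*1 = -430020 - 1 = -430021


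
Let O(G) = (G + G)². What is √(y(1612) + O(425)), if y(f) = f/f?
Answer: √722501 ≈ 850.00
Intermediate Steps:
y(f) = 1
O(G) = 4*G² (O(G) = (2*G)² = 4*G²)
√(y(1612) + O(425)) = √(1 + 4*425²) = √(1 + 4*180625) = √(1 + 722500) = √722501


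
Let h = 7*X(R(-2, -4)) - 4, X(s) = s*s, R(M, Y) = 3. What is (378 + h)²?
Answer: 190969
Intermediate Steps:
X(s) = s²
h = 59 (h = 7*3² - 4 = 7*9 - 4 = 63 - 4 = 59)
(378 + h)² = (378 + 59)² = 437² = 190969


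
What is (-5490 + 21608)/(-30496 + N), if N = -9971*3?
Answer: -16118/60409 ≈ -0.26681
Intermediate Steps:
N = -29913
(-5490 + 21608)/(-30496 + N) = (-5490 + 21608)/(-30496 - 29913) = 16118/(-60409) = 16118*(-1/60409) = -16118/60409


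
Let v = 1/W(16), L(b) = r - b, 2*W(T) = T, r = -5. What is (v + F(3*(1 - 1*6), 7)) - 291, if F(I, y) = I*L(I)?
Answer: -3527/8 ≈ -440.88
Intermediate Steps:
W(T) = T/2
L(b) = -5 - b
F(I, y) = I*(-5 - I)
v = 1/8 (v = 1/((1/2)*16) = 1/8 ≈ 0.12500)
(v + F(3*(1 - 1*6), 7)) - 291 = (1/8 - 3*(1 - 1*6)*(5 + 3*(1 - 1*6))) - 291 = (1/8 - 3*(1 - 6)*(5 + 3*(1 - 6))) - 291 = (1/8 - 3*(-5)*(5 + 3*(-5))) - 291 = (1/8 - 1*(-15)*(5 - 15)) - 291 = (1/8 - 1*(-15)*(-10)) - 291 = (1/8 - 150) - 291 = -1199/8 - 291 = -3527/8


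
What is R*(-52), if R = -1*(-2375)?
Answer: -123500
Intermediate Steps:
R = 2375
R*(-52) = 2375*(-52) = -123500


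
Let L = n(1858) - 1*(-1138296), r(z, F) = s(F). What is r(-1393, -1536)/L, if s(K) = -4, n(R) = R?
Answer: -2/570077 ≈ -3.5083e-6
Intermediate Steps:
r(z, F) = -4
L = 1140154 (L = 1858 - 1*(-1138296) = 1858 + 1138296 = 1140154)
r(-1393, -1536)/L = -4/1140154 = -4*1/1140154 = -2/570077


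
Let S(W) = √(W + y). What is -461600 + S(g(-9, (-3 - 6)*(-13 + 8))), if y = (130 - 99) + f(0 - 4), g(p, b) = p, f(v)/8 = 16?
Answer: -461600 + 5*√6 ≈ -4.6159e+5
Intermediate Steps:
f(v) = 128 (f(v) = 8*16 = 128)
y = 159 (y = (130 - 99) + 128 = 31 + 128 = 159)
S(W) = √(159 + W) (S(W) = √(W + 159) = √(159 + W))
-461600 + S(g(-9, (-3 - 6)*(-13 + 8))) = -461600 + √(159 - 9) = -461600 + √150 = -461600 + 5*√6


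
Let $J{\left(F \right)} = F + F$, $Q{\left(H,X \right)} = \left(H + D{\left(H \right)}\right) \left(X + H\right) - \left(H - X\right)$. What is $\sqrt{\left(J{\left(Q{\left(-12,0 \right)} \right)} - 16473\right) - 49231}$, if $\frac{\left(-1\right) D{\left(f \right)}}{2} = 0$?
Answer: $4 i \sqrt{4087} \approx 255.72 i$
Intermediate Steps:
$D{\left(f \right)} = 0$ ($D{\left(f \right)} = \left(-2\right) 0 = 0$)
$Q{\left(H,X \right)} = X - H + H \left(H + X\right)$ ($Q{\left(H,X \right)} = \left(H + 0\right) \left(X + H\right) - \left(H - X\right) = H \left(H + X\right) - \left(H - X\right) = X - H + H \left(H + X\right)$)
$J{\left(F \right)} = 2 F$
$\sqrt{\left(J{\left(Q{\left(-12,0 \right)} \right)} - 16473\right) - 49231} = \sqrt{\left(2 \left(0 + \left(-12\right)^{2} - -12 - 0\right) - 16473\right) - 49231} = \sqrt{\left(2 \left(0 + 144 + 12 + 0\right) - 16473\right) - 49231} = \sqrt{\left(2 \cdot 156 - 16473\right) - 49231} = \sqrt{\left(312 - 16473\right) - 49231} = \sqrt{-16161 - 49231} = \sqrt{-65392} = 4 i \sqrt{4087}$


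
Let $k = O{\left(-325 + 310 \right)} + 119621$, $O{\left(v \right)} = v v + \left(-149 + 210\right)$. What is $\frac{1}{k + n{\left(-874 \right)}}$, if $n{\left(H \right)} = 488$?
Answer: $\frac{1}{120395} \approx 8.306 \cdot 10^{-6}$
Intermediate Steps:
$O{\left(v \right)} = 61 + v^{2}$ ($O{\left(v \right)} = v^{2} + 61 = 61 + v^{2}$)
$k = 119907$ ($k = \left(61 + \left(-325 + 310\right)^{2}\right) + 119621 = \left(61 + \left(-15\right)^{2}\right) + 119621 = \left(61 + 225\right) + 119621 = 286 + 119621 = 119907$)
$\frac{1}{k + n{\left(-874 \right)}} = \frac{1}{119907 + 488} = \frac{1}{120395}$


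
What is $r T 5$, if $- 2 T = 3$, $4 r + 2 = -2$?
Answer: $\frac{15}{2} \approx 7.5$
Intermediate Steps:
$r = -1$ ($r = - \frac{1}{2} + \frac{1}{4} \left(-2\right) = - \frac{1}{2} - \frac{1}{2} = -1$)
$T = - \frac{3}{2}$ ($T = \left(- \frac{1}{2}\right) 3 = - \frac{3}{2} \approx -1.5$)
$r T 5 = \left(-1\right) \left(- \frac{3}{2}\right) 5 = \frac{3}{2} \cdot 5 = \frac{15}{2}$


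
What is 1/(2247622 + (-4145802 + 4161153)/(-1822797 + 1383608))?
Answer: 439189/987130843207 ≈ 4.4491e-7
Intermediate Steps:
1/(2247622 + (-4145802 + 4161153)/(-1822797 + 1383608)) = 1/(2247622 + 15351/(-439189)) = 1/(2247622 + 15351*(-1/439189)) = 1/(2247622 - 15351/439189) = 1/(987130843207/439189) = 439189/987130843207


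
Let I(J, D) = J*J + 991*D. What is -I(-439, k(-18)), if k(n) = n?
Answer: -174883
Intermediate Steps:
I(J, D) = J² + 991*D
-I(-439, k(-18)) = -((-439)² + 991*(-18)) = -(192721 - 17838) = -1*174883 = -174883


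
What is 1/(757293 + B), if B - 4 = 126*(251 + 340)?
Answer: 1/831763 ≈ 1.2023e-6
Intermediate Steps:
B = 74470 (B = 4 + 126*(251 + 340) = 4 + 126*591 = 4 + 74466 = 74470)
1/(757293 + B) = 1/(757293 + 74470) = 1/831763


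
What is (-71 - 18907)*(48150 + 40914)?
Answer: -1690256592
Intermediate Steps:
(-71 - 18907)*(48150 + 40914) = -18978*89064 = -1690256592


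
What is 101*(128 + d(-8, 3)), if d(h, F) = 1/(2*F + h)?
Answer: 25755/2 ≈ 12878.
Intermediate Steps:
d(h, F) = 1/(h + 2*F)
101*(128 + d(-8, 3)) = 101*(128 + 1/(-8 + 2*3)) = 101*(128 + 1/(-8 + 6)) = 101*(128 + 1/(-2)) = 101*(128 - ½) = 101*(255/2) = 25755/2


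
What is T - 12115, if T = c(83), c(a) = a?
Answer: -12032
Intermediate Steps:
T = 83
T - 12115 = 83 - 12115 = -12032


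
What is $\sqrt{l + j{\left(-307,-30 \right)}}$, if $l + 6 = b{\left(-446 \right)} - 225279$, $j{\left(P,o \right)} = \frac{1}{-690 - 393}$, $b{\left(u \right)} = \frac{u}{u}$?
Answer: $\frac{i \sqrt{731947719}}{57} \approx 474.64 i$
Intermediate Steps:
$b{\left(u \right)} = 1$
$j{\left(P,o \right)} = - \frac{1}{1083}$ ($j{\left(P,o \right)} = \frac{1}{-1083} = - \frac{1}{1083}$)
$l = -225284$ ($l = -6 + \left(1 - 225279\right) = -6 - 225278 = -225284$)
$\sqrt{l + j{\left(-307,-30 \right)}} = \sqrt{-225284 - \frac{1}{1083}} = \sqrt{- \frac{243982573}{1083}} = \frac{i \sqrt{731947719}}{57}$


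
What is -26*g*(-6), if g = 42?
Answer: 6552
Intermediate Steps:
-26*g*(-6) = -26*42*(-6) = -1092*(-6) = 6552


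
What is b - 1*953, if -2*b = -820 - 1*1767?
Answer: 681/2 ≈ 340.50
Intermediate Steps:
b = 2587/2 (b = -(-820 - 1*1767)/2 = -(-820 - 1767)/2 = -½*(-2587) = 2587/2 ≈ 1293.5)
b - 1*953 = 2587/2 - 1*953 = 2587/2 - 953 = 681/2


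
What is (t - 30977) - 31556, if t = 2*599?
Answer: -61335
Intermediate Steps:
t = 1198
(t - 30977) - 31556 = (1198 - 30977) - 31556 = -29779 - 31556 = -61335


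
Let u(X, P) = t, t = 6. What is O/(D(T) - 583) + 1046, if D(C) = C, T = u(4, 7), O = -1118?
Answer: 604660/577 ≈ 1047.9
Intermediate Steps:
u(X, P) = 6
T = 6
O/(D(T) - 583) + 1046 = -1118/(6 - 583) + 1046 = -1118/(-577) + 1046 = -1/577*(-1118) + 1046 = 1118/577 + 1046 = 604660/577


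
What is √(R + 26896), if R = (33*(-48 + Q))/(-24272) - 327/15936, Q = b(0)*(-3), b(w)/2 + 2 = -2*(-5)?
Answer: √27289576285940177/1007288 ≈ 164.00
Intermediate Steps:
b(w) = 16 (b(w) = -4 + 2*(-2*(-5)) = -4 + 2*10 = -4 + 20 = 16)
Q = -48 (Q = 16*(-3) = -48)
R = 886423/8058304 (R = (33*(-48 - 48))/(-24272) - 327/15936 = (33*(-96))*(-1/24272) - 327*1/15936 = -3168*(-1/24272) - 109/5312 = 198/1517 - 109/5312 = 886423/8058304 ≈ 0.11000)
√(R + 26896) = √(886423/8058304 + 26896) = √(216737030807/8058304) = √27289576285940177/1007288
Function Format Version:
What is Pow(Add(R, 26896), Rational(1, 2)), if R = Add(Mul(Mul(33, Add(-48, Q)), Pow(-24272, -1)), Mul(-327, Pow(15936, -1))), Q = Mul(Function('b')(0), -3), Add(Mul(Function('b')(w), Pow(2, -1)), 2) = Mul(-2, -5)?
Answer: Mul(Rational(1, 1007288), Pow(27289576285940177, Rational(1, 2))) ≈ 164.00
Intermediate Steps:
Function('b')(w) = 16 (Function('b')(w) = Add(-4, Mul(2, Mul(-2, -5))) = Add(-4, Mul(2, 10)) = Add(-4, 20) = 16)
Q = -48 (Q = Mul(16, -3) = -48)
R = Rational(886423, 8058304) (R = Add(Mul(Mul(33, Add(-48, -48)), Pow(-24272, -1)), Mul(-327, Pow(15936, -1))) = Add(Mul(Mul(33, -96), Rational(-1, 24272)), Mul(-327, Rational(1, 15936))) = Add(Mul(-3168, Rational(-1, 24272)), Rational(-109, 5312)) = Add(Rational(198, 1517), Rational(-109, 5312)) = Rational(886423, 8058304) ≈ 0.11000)
Pow(Add(R, 26896), Rational(1, 2)) = Pow(Add(Rational(886423, 8058304), 26896), Rational(1, 2)) = Pow(Rational(216737030807, 8058304), Rational(1, 2)) = Mul(Rational(1, 1007288), Pow(27289576285940177, Rational(1, 2)))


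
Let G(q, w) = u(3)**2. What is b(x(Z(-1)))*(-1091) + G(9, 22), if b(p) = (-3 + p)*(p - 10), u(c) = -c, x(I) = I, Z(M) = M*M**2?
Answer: -47995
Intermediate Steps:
Z(M) = M**3
b(p) = (-10 + p)*(-3 + p) (b(p) = (-3 + p)*(-10 + p) = (-10 + p)*(-3 + p))
G(q, w) = 9 (G(q, w) = (-1*3)**2 = (-3)**2 = 9)
b(x(Z(-1)))*(-1091) + G(9, 22) = (30 + ((-1)**3)**2 - 13*(-1)**3)*(-1091) + 9 = (30 + (-1)**2 - 13*(-1))*(-1091) + 9 = (30 + 1 + 13)*(-1091) + 9 = 44*(-1091) + 9 = -48004 + 9 = -47995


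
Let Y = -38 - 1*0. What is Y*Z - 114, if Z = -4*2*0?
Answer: -114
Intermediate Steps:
Y = -38 (Y = -38 + 0 = -38)
Z = 0 (Z = -8*0 = 0)
Y*Z - 114 = -38*0 - 114 = 0 - 114 = -114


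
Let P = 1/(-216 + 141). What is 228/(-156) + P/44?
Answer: -62713/42900 ≈ -1.4618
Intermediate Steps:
P = -1/75 (P = 1/(-75) = -1/75 ≈ -0.013333)
228/(-156) + P/44 = 228/(-156) - 1/75/44 = 228*(-1/156) - 1/75*1/44 = -19/13 - 1/3300 = -62713/42900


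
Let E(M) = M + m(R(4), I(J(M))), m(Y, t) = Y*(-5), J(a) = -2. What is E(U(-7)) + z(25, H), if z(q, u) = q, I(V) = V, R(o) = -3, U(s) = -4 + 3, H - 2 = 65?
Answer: 39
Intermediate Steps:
H = 67 (H = 2 + 65 = 67)
U(s) = -1
m(Y, t) = -5*Y
E(M) = 15 + M (E(M) = M - 5*(-3) = M + 15 = 15 + M)
E(U(-7)) + z(25, H) = (15 - 1) + 25 = 14 + 25 = 39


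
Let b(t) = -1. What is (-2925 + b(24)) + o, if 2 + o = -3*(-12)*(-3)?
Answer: -3036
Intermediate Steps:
o = -110 (o = -2 - 3*(-12)*(-3) = -2 + 36*(-3) = -2 - 108 = -110)
(-2925 + b(24)) + o = (-2925 - 1) - 110 = -2926 - 110 = -3036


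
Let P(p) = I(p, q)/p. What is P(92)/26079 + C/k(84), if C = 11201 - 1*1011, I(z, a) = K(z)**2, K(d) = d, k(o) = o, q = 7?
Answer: 14764041/121702 ≈ 121.31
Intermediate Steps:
I(z, a) = z**2
C = 10190 (C = 11201 - 1011 = 10190)
P(p) = p (P(p) = p**2/p = p)
P(92)/26079 + C/k(84) = 92/26079 + 10190/84 = 92*(1/26079) + 10190*(1/84) = 92/26079 + 5095/42 = 14764041/121702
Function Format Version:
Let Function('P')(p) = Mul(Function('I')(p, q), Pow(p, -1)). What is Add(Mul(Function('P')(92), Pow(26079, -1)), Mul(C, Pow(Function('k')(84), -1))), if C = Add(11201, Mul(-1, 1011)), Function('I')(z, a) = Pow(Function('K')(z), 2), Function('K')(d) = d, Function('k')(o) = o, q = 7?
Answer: Rational(14764041, 121702) ≈ 121.31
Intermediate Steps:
Function('I')(z, a) = Pow(z, 2)
C = 10190 (C = Add(11201, -1011) = 10190)
Function('P')(p) = p (Function('P')(p) = Mul(Pow(p, 2), Pow(p, -1)) = p)
Add(Mul(Function('P')(92), Pow(26079, -1)), Mul(C, Pow(Function('k')(84), -1))) = Add(Mul(92, Pow(26079, -1)), Mul(10190, Pow(84, -1))) = Add(Mul(92, Rational(1, 26079)), Mul(10190, Rational(1, 84))) = Add(Rational(92, 26079), Rational(5095, 42)) = Rational(14764041, 121702)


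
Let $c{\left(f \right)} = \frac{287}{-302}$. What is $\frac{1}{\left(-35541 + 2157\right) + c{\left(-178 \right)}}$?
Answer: $- \frac{302}{10082255} \approx -2.9954 \cdot 10^{-5}$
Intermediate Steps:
$c{\left(f \right)} = - \frac{287}{302}$ ($c{\left(f \right)} = 287 \left(- \frac{1}{302}\right) = - \frac{287}{302}$)
$\frac{1}{\left(-35541 + 2157\right) + c{\left(-178 \right)}} = \frac{1}{\left(-35541 + 2157\right) - \frac{287}{302}} = \frac{1}{-33384 - \frac{287}{302}} = \frac{1}{- \frac{10082255}{302}} = - \frac{302}{10082255}$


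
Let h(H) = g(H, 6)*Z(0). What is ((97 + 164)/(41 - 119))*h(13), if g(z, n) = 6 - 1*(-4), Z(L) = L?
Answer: 0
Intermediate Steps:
g(z, n) = 10 (g(z, n) = 6 + 4 = 10)
h(H) = 0 (h(H) = 10*0 = 0)
((97 + 164)/(41 - 119))*h(13) = ((97 + 164)/(41 - 119))*0 = (261/(-78))*0 = (261*(-1/78))*0 = -87/26*0 = 0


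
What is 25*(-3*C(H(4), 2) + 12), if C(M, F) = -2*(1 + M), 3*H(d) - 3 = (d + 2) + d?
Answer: 1100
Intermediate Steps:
H(d) = 5/3 + 2*d/3 (H(d) = 1 + ((d + 2) + d)/3 = 1 + ((2 + d) + d)/3 = 1 + (2 + 2*d)/3 = 1 + (⅔ + 2*d/3) = 5/3 + 2*d/3)
C(M, F) = -2 - 2*M
25*(-3*C(H(4), 2) + 12) = 25*(-3*(-2 - 2*(5/3 + (⅔)*4)) + 12) = 25*(-3*(-2 - 2*(5/3 + 8/3)) + 12) = 25*(-3*(-2 - 2*13/3) + 12) = 25*(-3*(-2 - 26/3) + 12) = 25*(-3*(-32/3) + 12) = 25*(32 + 12) = 25*44 = 1100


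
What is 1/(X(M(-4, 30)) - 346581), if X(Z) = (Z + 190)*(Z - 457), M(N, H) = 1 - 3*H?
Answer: -1/401727 ≈ -2.4893e-6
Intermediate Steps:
X(Z) = (-457 + Z)*(190 + Z) (X(Z) = (190 + Z)*(-457 + Z) = (-457 + Z)*(190 + Z))
1/(X(M(-4, 30)) - 346581) = 1/((-86830 + (1 - 3*30)² - 267*(1 - 3*30)) - 346581) = 1/((-86830 + (1 - 90)² - 267*(1 - 90)) - 346581) = 1/((-86830 + (-89)² - 267*(-89)) - 346581) = 1/((-86830 + 7921 + 23763) - 346581) = 1/(-55146 - 346581) = 1/(-401727) = -1/401727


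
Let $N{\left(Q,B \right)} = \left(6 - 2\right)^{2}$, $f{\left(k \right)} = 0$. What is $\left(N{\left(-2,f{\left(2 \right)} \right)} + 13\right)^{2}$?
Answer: $841$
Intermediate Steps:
$N{\left(Q,B \right)} = 16$ ($N{\left(Q,B \right)} = 4^{2} = 16$)
$\left(N{\left(-2,f{\left(2 \right)} \right)} + 13\right)^{2} = \left(16 + 13\right)^{2} = 29^{2} = 841$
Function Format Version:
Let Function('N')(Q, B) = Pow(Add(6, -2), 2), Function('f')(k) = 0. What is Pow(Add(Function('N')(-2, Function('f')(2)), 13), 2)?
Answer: 841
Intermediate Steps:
Function('N')(Q, B) = 16 (Function('N')(Q, B) = Pow(4, 2) = 16)
Pow(Add(Function('N')(-2, Function('f')(2)), 13), 2) = Pow(Add(16, 13), 2) = Pow(29, 2) = 841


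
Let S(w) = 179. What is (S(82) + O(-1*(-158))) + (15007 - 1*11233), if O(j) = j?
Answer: 4111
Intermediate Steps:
(S(82) + O(-1*(-158))) + (15007 - 1*11233) = (179 - 1*(-158)) + (15007 - 1*11233) = (179 + 158) + (15007 - 11233) = 337 + 3774 = 4111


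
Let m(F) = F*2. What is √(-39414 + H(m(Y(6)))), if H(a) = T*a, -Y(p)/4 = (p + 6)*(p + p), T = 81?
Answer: I*√132726 ≈ 364.32*I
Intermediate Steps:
Y(p) = -8*p*(6 + p) (Y(p) = -4*(p + 6)*(p + p) = -4*(6 + p)*2*p = -8*p*(6 + p))
m(F) = 2*F
H(a) = 81*a
√(-39414 + H(m(Y(6)))) = √(-39414 + 81*(2*(-8*6*(6 + 6)))) = √(-39414 + 81*(2*(-8*6*12))) = √(-39414 + 81*(2*(-576))) = √(-39414 + 81*(-1152)) = √(-39414 - 93312) = √(-132726) = I*√132726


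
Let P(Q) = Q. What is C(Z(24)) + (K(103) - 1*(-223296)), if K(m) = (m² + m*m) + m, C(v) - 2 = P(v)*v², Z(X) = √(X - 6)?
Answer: 244619 + 54*√2 ≈ 2.4470e+5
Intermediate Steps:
Z(X) = √(-6 + X)
C(v) = 2 + v³ (C(v) = 2 + v*v² = 2 + v³)
K(m) = m + 2*m² (K(m) = (m² + m²) + m = 2*m² + m = m + 2*m²)
C(Z(24)) + (K(103) - 1*(-223296)) = (2 + (√(-6 + 24))³) + (103*(1 + 2*103) - 1*(-223296)) = (2 + (√18)³) + (103*(1 + 206) + 223296) = (2 + (3*√2)³) + (103*207 + 223296) = (2 + 54*√2) + (21321 + 223296) = (2 + 54*√2) + 244617 = 244619 + 54*√2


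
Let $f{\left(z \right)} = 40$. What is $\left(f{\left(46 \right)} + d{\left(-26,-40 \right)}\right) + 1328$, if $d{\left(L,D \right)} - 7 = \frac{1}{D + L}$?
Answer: $\frac{90749}{66} \approx 1375.0$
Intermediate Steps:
$d{\left(L,D \right)} = 7 + \frac{1}{D + L}$
$\left(f{\left(46 \right)} + d{\left(-26,-40 \right)}\right) + 1328 = \left(40 + \frac{1 + 7 \left(-40\right) + 7 \left(-26\right)}{-40 - 26}\right) + 1328 = \left(40 + \frac{1 - 280 - 182}{-66}\right) + 1328 = \left(40 - - \frac{461}{66}\right) + 1328 = \left(40 + \frac{461}{66}\right) + 1328 = \frac{3101}{66} + 1328 = \frac{90749}{66}$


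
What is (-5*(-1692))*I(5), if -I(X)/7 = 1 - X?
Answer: 236880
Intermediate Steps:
I(X) = -7 + 7*X (I(X) = -7*(1 - X) = -7 + 7*X)
(-5*(-1692))*I(5) = (-5*(-1692))*(-7 + 7*5) = 8460*(-7 + 35) = 8460*28 = 236880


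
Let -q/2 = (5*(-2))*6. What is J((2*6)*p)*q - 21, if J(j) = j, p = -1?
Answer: -1461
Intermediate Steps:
q = 120 (q = -2*5*(-2)*6 = -(-20)*6 = -2*(-60) = 120)
J((2*6)*p)*q - 21 = ((2*6)*(-1))*120 - 21 = (12*(-1))*120 - 21 = -12*120 - 21 = -1440 - 21 = -1461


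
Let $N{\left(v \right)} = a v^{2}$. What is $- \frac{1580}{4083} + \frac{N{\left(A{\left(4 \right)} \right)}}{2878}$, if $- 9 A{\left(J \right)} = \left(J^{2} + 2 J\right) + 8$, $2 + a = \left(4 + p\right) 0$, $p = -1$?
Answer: $- \frac{62781404}{158636799} \approx -0.39576$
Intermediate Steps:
$a = -2$ ($a = -2 + \left(4 - 1\right) 0 = -2 + 3 \cdot 0 = -2 + 0 = -2$)
$A{\left(J \right)} = - \frac{8}{9} - \frac{2 J}{9} - \frac{J^{2}}{9}$ ($A{\left(J \right)} = - \frac{\left(J^{2} + 2 J\right) + 8}{9} = - \frac{8 + J^{2} + 2 J}{9} = - \frac{8}{9} - \frac{2 J}{9} - \frac{J^{2}}{9}$)
$N{\left(v \right)} = - 2 v^{2}$
$- \frac{1580}{4083} + \frac{N{\left(A{\left(4 \right)} \right)}}{2878} = - \frac{1580}{4083} + \frac{\left(-2\right) \left(- \frac{8}{9} - \frac{8}{9} - \frac{4^{2}}{9}\right)^{2}}{2878} = \left(-1580\right) \frac{1}{4083} + - 2 \left(- \frac{8}{9} - \frac{8}{9} - \frac{16}{9}\right)^{2} \cdot \frac{1}{2878} = - \frac{1580}{4083} + - 2 \left(- \frac{8}{9} - \frac{8}{9} - \frac{16}{9}\right)^{2} \cdot \frac{1}{2878} = - \frac{1580}{4083} + - 2 \left(- \frac{32}{9}\right)^{2} \cdot \frac{1}{2878} = - \frac{1580}{4083} + \left(-2\right) \frac{1024}{81} \cdot \frac{1}{2878} = - \frac{1580}{4083} - \frac{1024}{116559} = - \frac{62781404}{158636799}$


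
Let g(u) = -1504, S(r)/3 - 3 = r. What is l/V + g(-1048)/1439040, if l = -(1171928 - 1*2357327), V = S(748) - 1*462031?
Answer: -13332250649/5169054165 ≈ -2.5792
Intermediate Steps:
S(r) = 9 + 3*r
V = -459778 (V = (9 + 3*748) - 1*462031 = (9 + 2244) - 462031 = 2253 - 462031 = -459778)
l = 1185399 (l = -(1171928 - 2357327) = -1*(-1185399) = 1185399)
l/V + g(-1048)/1439040 = 1185399/(-459778) - 1504/1439040 = 1185399*(-1/459778) - 1504*1/1439040 = -1185399/459778 - 47/44970 = -13332250649/5169054165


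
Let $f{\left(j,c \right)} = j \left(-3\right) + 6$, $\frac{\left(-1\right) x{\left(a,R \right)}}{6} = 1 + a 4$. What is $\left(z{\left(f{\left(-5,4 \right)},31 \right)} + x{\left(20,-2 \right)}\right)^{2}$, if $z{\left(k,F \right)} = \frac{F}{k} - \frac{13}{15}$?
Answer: $\frac{2597533156}{11025} \approx 2.356 \cdot 10^{5}$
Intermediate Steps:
$x{\left(a,R \right)} = -6 - 24 a$ ($x{\left(a,R \right)} = - 6 \left(1 + a 4\right) = - 6 \left(1 + 4 a\right) = -6 - 24 a$)
$f{\left(j,c \right)} = 6 - 3 j$ ($f{\left(j,c \right)} = - 3 j + 6 = 6 - 3 j$)
$z{\left(k,F \right)} = - \frac{13}{15} + \frac{F}{k}$ ($z{\left(k,F \right)} = \frac{F}{k} - \frac{13}{15} = - \frac{13}{15} + \frac{F}{k}$)
$\left(z{\left(f{\left(-5,4 \right)},31 \right)} + x{\left(20,-2 \right)}\right)^{2} = \left(\left(- \frac{13}{15} + \frac{31}{6 - -15}\right) - 486\right)^{2} = \left(\left(- \frac{13}{15} + \frac{31}{6 + 15}\right) - 486\right)^{2} = \left(\left(- \frac{13}{15} + \frac{31}{21}\right) - 486\right)^{2} = \left(\frac{64}{105} - 486\right)^{2} = \left(- \frac{50966}{105}\right)^{2} = \frac{2597533156}{11025}$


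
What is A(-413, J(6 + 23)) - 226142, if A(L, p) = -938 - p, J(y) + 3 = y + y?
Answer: -227135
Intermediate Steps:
J(y) = -3 + 2*y (J(y) = -3 + (y + y) = -3 + 2*y)
A(-413, J(6 + 23)) - 226142 = (-938 - (-3 + 2*(6 + 23))) - 226142 = (-938 - (-3 + 2*29)) - 226142 = (-938 - (-3 + 58)) - 226142 = (-938 - 1*55) - 226142 = (-938 - 55) - 226142 = -993 - 226142 = -227135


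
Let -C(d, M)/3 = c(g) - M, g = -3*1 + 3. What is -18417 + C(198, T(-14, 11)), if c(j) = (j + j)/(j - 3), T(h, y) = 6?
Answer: -18399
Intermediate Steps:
g = 0 (g = -3 + 3 = 0)
c(j) = 2*j/(-3 + j) (c(j) = (2*j)/(-3 + j) = 2*j/(-3 + j))
C(d, M) = 3*M (C(d, M) = -3*(2*0/(-3 + 0) - M) = -3*(2*0/(-3) - M) = -3*(2*0*(-⅓) - M) = -3*(0 - M) = -(-3)*M = 3*M)
-18417 + C(198, T(-14, 11)) = -18417 + 3*6 = -18417 + 18 = -18399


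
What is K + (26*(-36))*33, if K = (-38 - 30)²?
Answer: -26264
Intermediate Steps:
K = 4624 (K = (-68)² = 4624)
K + (26*(-36))*33 = 4624 + (26*(-36))*33 = 4624 - 936*33 = 4624 - 30888 = -26264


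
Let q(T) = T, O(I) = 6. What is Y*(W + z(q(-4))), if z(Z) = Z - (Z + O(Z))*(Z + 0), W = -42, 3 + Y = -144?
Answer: 5586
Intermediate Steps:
Y = -147 (Y = -3 - 144 = -147)
z(Z) = Z - Z*(6 + Z) (z(Z) = Z - (Z + 6)*(Z + 0) = Z - (6 + Z)*Z = Z - Z*(6 + Z))
Y*(W + z(q(-4))) = -147*(-42 - 1*(-4)*(5 - 4)) = -147*(-42 - 1*(-4)*1) = -147*(-42 + 4) = -147*(-38) = 5586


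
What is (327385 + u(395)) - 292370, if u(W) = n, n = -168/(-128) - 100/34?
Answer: 9523637/272 ≈ 35013.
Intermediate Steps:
n = -443/272 (n = -168*(-1/128) - 100*1/34 = 21/16 - 50/17 = -443/272 ≈ -1.6287)
u(W) = -443/272
(327385 + u(395)) - 292370 = (327385 - 443/272) - 292370 = 89048277/272 - 292370 = 9523637/272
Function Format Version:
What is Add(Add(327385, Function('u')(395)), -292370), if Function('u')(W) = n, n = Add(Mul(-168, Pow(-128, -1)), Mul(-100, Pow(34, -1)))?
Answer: Rational(9523637, 272) ≈ 35013.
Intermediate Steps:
n = Rational(-443, 272) (n = Add(Mul(-168, Rational(-1, 128)), Mul(-100, Rational(1, 34))) = Add(Rational(21, 16), Rational(-50, 17)) = Rational(-443, 272) ≈ -1.6287)
Function('u')(W) = Rational(-443, 272)
Add(Add(327385, Function('u')(395)), -292370) = Add(Add(327385, Rational(-443, 272)), -292370) = Add(Rational(89048277, 272), -292370) = Rational(9523637, 272)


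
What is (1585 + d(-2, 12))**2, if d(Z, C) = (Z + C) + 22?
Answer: 2614689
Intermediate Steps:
d(Z, C) = 22 + C + Z (d(Z, C) = (C + Z) + 22 = 22 + C + Z)
(1585 + d(-2, 12))**2 = (1585 + (22 + 12 - 2))**2 = (1585 + 32)**2 = 1617**2 = 2614689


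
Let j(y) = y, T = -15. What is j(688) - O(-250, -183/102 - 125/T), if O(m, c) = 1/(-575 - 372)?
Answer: 651537/947 ≈ 688.00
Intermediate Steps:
O(m, c) = -1/947 (O(m, c) = 1/(-947) = -1/947)
j(688) - O(-250, -183/102 - 125/T) = 688 - 1*(-1/947) = 688 + 1/947 = 651537/947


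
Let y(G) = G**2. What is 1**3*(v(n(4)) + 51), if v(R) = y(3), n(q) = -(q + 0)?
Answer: 60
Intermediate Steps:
n(q) = -q
v(R) = 9 (v(R) = 3**2 = 9)
1**3*(v(n(4)) + 51) = 1**3*(9 + 51) = 1*60 = 60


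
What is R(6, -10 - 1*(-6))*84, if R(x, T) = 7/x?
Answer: 98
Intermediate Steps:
R(6, -10 - 1*(-6))*84 = (7/6)*84 = 98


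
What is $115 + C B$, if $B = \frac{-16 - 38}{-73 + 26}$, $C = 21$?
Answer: $\frac{6539}{47} \approx 139.13$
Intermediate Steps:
$B = \frac{54}{47}$ ($B = - \frac{54}{-47} = \left(-54\right) \left(- \frac{1}{47}\right) = \frac{54}{47} \approx 1.1489$)
$115 + C B = 115 + 21 \cdot \frac{54}{47} = 115 + \frac{1134}{47} = \frac{6539}{47}$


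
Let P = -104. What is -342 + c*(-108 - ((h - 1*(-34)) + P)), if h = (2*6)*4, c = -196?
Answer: 16514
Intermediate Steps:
h = 48 (h = 12*4 = 48)
-342 + c*(-108 - ((h - 1*(-34)) + P)) = -342 - 196*(-108 - ((48 - 1*(-34)) - 104)) = -342 - 196*(-108 - ((48 + 34) - 104)) = -342 - 196*(-108 - (82 - 104)) = -342 - 196*(-108 - 1*(-22)) = -342 - 196*(-108 + 22) = -342 - 196*(-86) = -342 + 16856 = 16514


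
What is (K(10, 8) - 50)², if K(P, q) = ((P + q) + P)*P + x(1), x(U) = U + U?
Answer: 53824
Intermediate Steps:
x(U) = 2*U
K(P, q) = 2 + P*(q + 2*P) (K(P, q) = ((P + q) + P)*P + 2*1 = (q + 2*P)*P + 2 = P*(q + 2*P) + 2 = 2 + P*(q + 2*P))
(K(10, 8) - 50)² = ((2 + 2*10² + 10*8) - 50)² = ((2 + 2*100 + 80) - 50)² = ((2 + 200 + 80) - 50)² = (282 - 50)² = 232² = 53824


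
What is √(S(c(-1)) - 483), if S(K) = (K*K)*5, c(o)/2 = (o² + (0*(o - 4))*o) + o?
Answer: I*√483 ≈ 21.977*I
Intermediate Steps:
c(o) = 2*o + 2*o² (c(o) = 2*((o² + (0*(o - 4))*o) + o) = 2*((o² + (0*(-4 + o))*o) + o) = 2*((o² + 0*o) + o) = 2*((o² + 0) + o) = 2*(o² + o) = 2*(o + o²) = 2*o + 2*o²)
S(K) = 5*K² (S(K) = K²*5 = 5*K²)
√(S(c(-1)) - 483) = √(5*(2*(-1)*(1 - 1))² - 483) = √(5*(2*(-1)*0)² - 483) = √(5*0² - 483) = √(5*0 - 483) = √(0 - 483) = √(-483) = I*√483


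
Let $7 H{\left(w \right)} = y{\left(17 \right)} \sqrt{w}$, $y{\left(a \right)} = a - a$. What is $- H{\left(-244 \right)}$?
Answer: $0$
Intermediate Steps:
$y{\left(a \right)} = 0$
$H{\left(w \right)} = 0$ ($H{\left(w \right)} = \frac{0 \sqrt{w}}{7} = \frac{1}{7} \cdot 0 = 0$)
$- H{\left(-244 \right)} = \left(-1\right) 0 = 0$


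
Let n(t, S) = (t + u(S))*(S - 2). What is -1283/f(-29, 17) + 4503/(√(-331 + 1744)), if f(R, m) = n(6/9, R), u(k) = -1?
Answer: -3849/31 + 1501*√157/157 ≈ -4.3684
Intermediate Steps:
n(t, S) = (-1 + t)*(-2 + S) (n(t, S) = (t - 1)*(S - 2) = (-1 + t)*(-2 + S))
f(R, m) = ⅔ - R/3 (f(R, m) = 2 - R - 12/9 + R*(6/9) = 2 - R - 12/9 + R*(6*(⅑)) = 2 - R - 2*⅔ + R*(⅔) = 2 - R - 4/3 + 2*R/3 = ⅔ - R/3)
-1283/f(-29, 17) + 4503/(√(-331 + 1744)) = -1283/(⅔ - ⅓*(-29)) + 4503/(√(-331 + 1744)) = -1283/(⅔ + 29/3) + 4503/(√1413) = -1283/31/3 + 4503/((3*√157)) = -1283*3/31 + 4503*(√157/471) = -3849/31 + 1501*√157/157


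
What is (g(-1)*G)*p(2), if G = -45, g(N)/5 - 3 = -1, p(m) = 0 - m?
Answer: 900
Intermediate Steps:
p(m) = -m
g(N) = 10 (g(N) = 15 + 5*(-1) = 15 - 5 = 10)
(g(-1)*G)*p(2) = (10*(-45))*(-1*2) = -450*(-2) = 900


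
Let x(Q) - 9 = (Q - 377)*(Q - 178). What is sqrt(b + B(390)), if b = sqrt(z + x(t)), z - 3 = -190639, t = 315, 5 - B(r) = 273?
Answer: sqrt(-268 + 17*I*sqrt(689)) ≈ 11.237 + 19.856*I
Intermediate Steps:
B(r) = -268 (B(r) = 5 - 1*273 = 5 - 273 = -268)
z = -190636 (z = 3 - 190639 = -190636)
x(Q) = 9 + (-377 + Q)*(-178 + Q) (x(Q) = 9 + (Q - 377)*(Q - 178) = 9 + (-377 + Q)*(-178 + Q))
b = 17*I*sqrt(689) (b = sqrt(-190636 + (67115 + 315**2 - 555*315)) = sqrt(-190636 + (67115 + 99225 - 174825)) = sqrt(-190636 - 8485) = sqrt(-199121) = 17*I*sqrt(689) ≈ 446.23*I)
sqrt(b + B(390)) = sqrt(17*I*sqrt(689) - 268) = sqrt(-268 + 17*I*sqrt(689))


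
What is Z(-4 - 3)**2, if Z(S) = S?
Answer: 49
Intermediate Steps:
Z(-4 - 3)**2 = (-4 - 3)**2 = (-7)**2 = 49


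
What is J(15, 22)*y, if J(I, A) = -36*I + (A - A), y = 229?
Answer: -123660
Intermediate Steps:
J(I, A) = -36*I (J(I, A) = -36*I + 0 = -36*I)
J(15, 22)*y = -36*15*229 = -540*229 = -123660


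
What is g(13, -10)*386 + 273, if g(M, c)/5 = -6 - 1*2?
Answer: -15167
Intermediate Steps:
g(M, c) = -40 (g(M, c) = 5*(-6 - 1*2) = 5*(-6 - 2) = 5*(-8) = -40)
g(13, -10)*386 + 273 = -40*386 + 273 = -15440 + 273 = -15167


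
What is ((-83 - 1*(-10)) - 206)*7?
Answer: -1953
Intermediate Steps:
((-83 - 1*(-10)) - 206)*7 = ((-83 + 10) - 206)*7 = (-73 - 206)*7 = -279*7 = -1953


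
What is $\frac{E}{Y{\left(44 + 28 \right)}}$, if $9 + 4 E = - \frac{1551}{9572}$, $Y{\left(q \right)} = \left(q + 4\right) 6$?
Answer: $- \frac{29233}{5819776} \approx -0.005023$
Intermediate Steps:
$Y{\left(q \right)} = 24 + 6 q$ ($Y{\left(q \right)} = \left(4 + q\right) 6 = 24 + 6 q$)
$E = - \frac{87699}{38288}$ ($E = - \frac{9}{4} + \frac{\left(-1551\right) \frac{1}{9572}}{4} = - \frac{9}{4} + \frac{1}{4} \left(- \frac{1551}{9572}\right) = - \frac{9}{4} - \frac{1551}{38288} = - \frac{87699}{38288} \approx -2.2905$)
$\frac{E}{Y{\left(44 + 28 \right)}} = - \frac{87699}{38288 \left(24 + 6 \left(44 + 28\right)\right)} = - \frac{87699}{38288 \left(24 + 6 \cdot 72\right)} = - \frac{87699}{38288 \left(24 + 432\right)} = - \frac{87699}{38288 \cdot 456} = \left(- \frac{87699}{38288}\right) \frac{1}{456} = - \frac{29233}{5819776}$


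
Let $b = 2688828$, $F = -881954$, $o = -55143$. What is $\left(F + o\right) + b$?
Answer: $1751731$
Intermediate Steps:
$\left(F + o\right) + b = \left(-881954 - 55143\right) + 2688828 = -937097 + 2688828 = 1751731$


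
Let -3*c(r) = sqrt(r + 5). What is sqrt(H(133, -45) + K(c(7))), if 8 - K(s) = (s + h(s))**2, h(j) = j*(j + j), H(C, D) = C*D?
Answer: sqrt(-53869 + 32*sqrt(3))/3 ≈ 77.326*I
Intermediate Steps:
h(j) = 2*j**2 (h(j) = j*(2*j) = 2*j**2)
c(r) = -sqrt(5 + r)/3 (c(r) = -sqrt(r + 5)/3 = -sqrt(5 + r)/3)
K(s) = 8 - (s + 2*s**2)**2
sqrt(H(133, -45) + K(c(7))) = sqrt(133*(-45) + (8 - (-sqrt(5 + 7)/3)**2*(1 + 2*(-sqrt(5 + 7)/3))**2)) = sqrt(-5985 + (8 - (-2*sqrt(3)/3)**2*(1 + 2*(-2*sqrt(3)/3))**2)) = sqrt(-5985 + (8 - 1*4/3*(1 - 4*sqrt(3)/3)**2)) = sqrt(-5985 + (8 - 4*(1 - 4*sqrt(3)/3)**2/3)) = sqrt(-5977 - 4*(1 - 4*sqrt(3)/3)**2/3)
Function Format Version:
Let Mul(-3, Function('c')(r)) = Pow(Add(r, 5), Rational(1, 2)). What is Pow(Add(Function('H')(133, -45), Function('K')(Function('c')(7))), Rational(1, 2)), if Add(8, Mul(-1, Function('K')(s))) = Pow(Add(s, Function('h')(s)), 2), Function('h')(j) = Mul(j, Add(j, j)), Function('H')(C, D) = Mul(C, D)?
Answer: Mul(Rational(1, 3), Pow(Add(-53869, Mul(32, Pow(3, Rational(1, 2)))), Rational(1, 2))) ≈ Mul(77.326, I)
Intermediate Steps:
Function('h')(j) = Mul(2, Pow(j, 2)) (Function('h')(j) = Mul(j, Mul(2, j)) = Mul(2, Pow(j, 2)))
Function('c')(r) = Mul(Rational(-1, 3), Pow(Add(5, r), Rational(1, 2))) (Function('c')(r) = Mul(Rational(-1, 3), Pow(Add(r, 5), Rational(1, 2))) = Mul(Rational(-1, 3), Pow(Add(5, r), Rational(1, 2))))
Function('K')(s) = Add(8, Mul(-1, Pow(Add(s, Mul(2, Pow(s, 2))), 2)))
Pow(Add(Function('H')(133, -45), Function('K')(Function('c')(7))), Rational(1, 2)) = Pow(Add(Mul(133, -45), Add(8, Mul(-1, Pow(Mul(Rational(-1, 3), Pow(Add(5, 7), Rational(1, 2))), 2), Pow(Add(1, Mul(2, Mul(Rational(-1, 3), Pow(Add(5, 7), Rational(1, 2))))), 2)))), Rational(1, 2)) = Pow(Add(-5985, Add(8, Mul(-1, Pow(Mul(Rational(-1, 3), Pow(12, Rational(1, 2))), 2), Pow(Add(1, Mul(2, Mul(Rational(-1, 3), Pow(12, Rational(1, 2))))), 2)))), Rational(1, 2)) = Pow(Add(-5985, Add(8, Mul(-1, Pow(Mul(Rational(-1, 3), Mul(2, Pow(3, Rational(1, 2)))), 2), Pow(Add(1, Mul(2, Mul(Rational(-1, 3), Mul(2, Pow(3, Rational(1, 2)))))), 2)))), Rational(1, 2)) = Pow(Add(-5985, Add(8, Mul(-1, Pow(Mul(Rational(-2, 3), Pow(3, Rational(1, 2))), 2), Pow(Add(1, Mul(2, Mul(Rational(-2, 3), Pow(3, Rational(1, 2))))), 2)))), Rational(1, 2)) = Pow(Add(-5985, Add(8, Mul(-1, Rational(4, 3), Pow(Add(1, Mul(Rational(-4, 3), Pow(3, Rational(1, 2)))), 2)))), Rational(1, 2)) = Pow(Add(-5985, Add(8, Mul(Rational(-4, 3), Pow(Add(1, Mul(Rational(-4, 3), Pow(3, Rational(1, 2)))), 2)))), Rational(1, 2)) = Pow(Add(-5977, Mul(Rational(-4, 3), Pow(Add(1, Mul(Rational(-4, 3), Pow(3, Rational(1, 2)))), 2))), Rational(1, 2))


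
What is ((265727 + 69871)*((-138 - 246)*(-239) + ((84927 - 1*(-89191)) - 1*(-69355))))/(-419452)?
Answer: -56254446951/209726 ≈ -2.6823e+5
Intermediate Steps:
((265727 + 69871)*((-138 - 246)*(-239) + ((84927 - 1*(-89191)) - 1*(-69355))))/(-419452) = (335598*(-384*(-239) + ((84927 + 89191) + 69355)))*(-1/419452) = (335598*(91776 + (174118 + 69355)))*(-1/419452) = (335598*(91776 + 243473))*(-1/419452) = (335598*335249)*(-1/419452) = 112508893902*(-1/419452) = -56254446951/209726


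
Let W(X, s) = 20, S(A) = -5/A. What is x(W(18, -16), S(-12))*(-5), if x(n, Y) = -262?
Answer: 1310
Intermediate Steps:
x(W(18, -16), S(-12))*(-5) = -262*(-5) = 1310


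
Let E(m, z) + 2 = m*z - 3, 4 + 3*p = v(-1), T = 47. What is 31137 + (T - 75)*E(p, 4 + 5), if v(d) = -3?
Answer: 31865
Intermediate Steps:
p = -7/3 (p = -4/3 + (⅓)*(-3) = -4/3 - 1 = -7/3 ≈ -2.3333)
E(m, z) = -5 + m*z (E(m, z) = -2 + (m*z - 3) = -2 + (-3 + m*z) = -5 + m*z)
31137 + (T - 75)*E(p, 4 + 5) = 31137 + (47 - 75)*(-5 - 7*(4 + 5)/3) = 31137 - 28*(-5 - 7/3*9) = 31137 - 28*(-5 - 21) = 31137 - 28*(-26) = 31137 + 728 = 31865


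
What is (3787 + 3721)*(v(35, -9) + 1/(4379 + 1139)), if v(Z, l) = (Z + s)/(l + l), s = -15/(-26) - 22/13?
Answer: -4561945265/322803 ≈ -14132.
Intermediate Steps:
s = -29/26 (s = -15*(-1/26) - 22*1/13 = 15/26 - 22/13 = -29/26 ≈ -1.1154)
v(Z, l) = (-29/26 + Z)/(2*l) (v(Z, l) = (Z - 29/26)/(l + l) = (-29/26 + Z)/((2*l)) = (-29/26 + Z)*(1/(2*l)) = (-29/26 + Z)/(2*l))
(3787 + 3721)*(v(35, -9) + 1/(4379 + 1139)) = (3787 + 3721)*((1/52)*(-29 + 26*35)/(-9) + 1/(4379 + 1139)) = 7508*((1/52)*(-⅑)*(-29 + 910) + 1/5518) = 7508*((1/52)*(-⅑)*881 + 1/5518) = 7508*(-881/468 + 1/5518) = 7508*(-2430445/1291212) = -4561945265/322803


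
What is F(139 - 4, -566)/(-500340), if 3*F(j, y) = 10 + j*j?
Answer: -3647/300204 ≈ -0.012148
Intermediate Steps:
F(j, y) = 10/3 + j**2/3 (F(j, y) = (10 + j*j)/3 = (10 + j**2)/3 = 10/3 + j**2/3)
F(139 - 4, -566)/(-500340) = (10/3 + (139 - 4)**2/3)/(-500340) = (10/3 + (1/3)*135**2)*(-1/500340) = (10/3 + (1/3)*18225)*(-1/500340) = (10/3 + 6075)*(-1/500340) = (18235/3)*(-1/500340) = -3647/300204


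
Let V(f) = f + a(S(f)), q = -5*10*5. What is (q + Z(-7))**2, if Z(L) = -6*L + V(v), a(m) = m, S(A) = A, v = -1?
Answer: 44100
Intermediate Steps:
q = -250 (q = -50*5 = -250)
V(f) = 2*f (V(f) = f + f = 2*f)
Z(L) = -2 - 6*L (Z(L) = -6*L + 2*(-1) = -6*L - 2 = -2 - 6*L)
(q + Z(-7))**2 = (-250 + (-2 - 6*(-7)))**2 = (-250 + (-2 + 42))**2 = (-250 + 40)**2 = (-210)**2 = 44100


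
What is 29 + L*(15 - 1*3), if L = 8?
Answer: 125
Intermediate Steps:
29 + L*(15 - 1*3) = 29 + 8*(15 - 1*3) = 29 + 8*(15 - 3) = 29 + 8*12 = 29 + 96 = 125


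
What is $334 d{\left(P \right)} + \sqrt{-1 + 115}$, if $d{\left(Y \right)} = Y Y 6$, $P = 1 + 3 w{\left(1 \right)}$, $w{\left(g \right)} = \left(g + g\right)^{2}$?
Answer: $338676 + \sqrt{114} \approx 3.3869 \cdot 10^{5}$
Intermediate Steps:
$w{\left(g \right)} = 4 g^{2}$ ($w{\left(g \right)} = \left(2 g\right)^{2} = 4 g^{2}$)
$P = 13$ ($P = 1 + 3 \cdot 4 \cdot 1^{2} = 1 + 3 \cdot 4 \cdot 1 = 1 + 3 \cdot 4 = 1 + 12 = 13$)
$d{\left(Y \right)} = 6 Y^{2}$ ($d{\left(Y \right)} = Y^{2} \cdot 6 = 6 Y^{2}$)
$334 d{\left(P \right)} + \sqrt{-1 + 115} = 334 \cdot 6 \cdot 13^{2} + \sqrt{-1 + 115} = 334 \cdot 6 \cdot 169 + \sqrt{114} = 334 \cdot 1014 + \sqrt{114} = 338676 + \sqrt{114}$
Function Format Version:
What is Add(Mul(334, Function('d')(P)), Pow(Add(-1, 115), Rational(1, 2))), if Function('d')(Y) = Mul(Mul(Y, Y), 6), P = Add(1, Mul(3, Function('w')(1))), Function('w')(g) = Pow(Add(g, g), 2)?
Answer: Add(338676, Pow(114, Rational(1, 2))) ≈ 3.3869e+5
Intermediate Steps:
Function('w')(g) = Mul(4, Pow(g, 2)) (Function('w')(g) = Pow(Mul(2, g), 2) = Mul(4, Pow(g, 2)))
P = 13 (P = Add(1, Mul(3, Mul(4, Pow(1, 2)))) = Add(1, Mul(3, Mul(4, 1))) = Add(1, Mul(3, 4)) = Add(1, 12) = 13)
Function('d')(Y) = Mul(6, Pow(Y, 2)) (Function('d')(Y) = Mul(Pow(Y, 2), 6) = Mul(6, Pow(Y, 2)))
Add(Mul(334, Function('d')(P)), Pow(Add(-1, 115), Rational(1, 2))) = Add(Mul(334, Mul(6, Pow(13, 2))), Pow(Add(-1, 115), Rational(1, 2))) = Add(Mul(334, Mul(6, 169)), Pow(114, Rational(1, 2))) = Add(Mul(334, 1014), Pow(114, Rational(1, 2))) = Add(338676, Pow(114, Rational(1, 2)))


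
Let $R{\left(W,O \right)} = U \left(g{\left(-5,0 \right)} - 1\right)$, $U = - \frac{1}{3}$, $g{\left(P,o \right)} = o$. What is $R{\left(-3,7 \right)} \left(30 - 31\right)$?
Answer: $- \frac{1}{3} \approx -0.33333$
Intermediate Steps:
$U = - \frac{1}{3}$ ($U = \left(-1\right) \frac{1}{3} = - \frac{1}{3} \approx -0.33333$)
$R{\left(W,O \right)} = \frac{1}{3}$ ($R{\left(W,O \right)} = - \frac{0 - 1}{3} = \left(- \frac{1}{3}\right) \left(-1\right) = \frac{1}{3}$)
$R{\left(-3,7 \right)} \left(30 - 31\right) = \frac{30 - 31}{3} = \frac{1}{3} \left(-1\right) = - \frac{1}{3}$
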